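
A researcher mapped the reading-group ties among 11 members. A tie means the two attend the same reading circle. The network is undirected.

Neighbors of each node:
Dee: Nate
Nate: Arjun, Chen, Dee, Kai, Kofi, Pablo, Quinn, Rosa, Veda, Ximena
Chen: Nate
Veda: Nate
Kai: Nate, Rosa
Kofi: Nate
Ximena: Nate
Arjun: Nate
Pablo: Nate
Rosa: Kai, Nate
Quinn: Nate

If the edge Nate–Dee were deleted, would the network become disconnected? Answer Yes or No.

Without the Nate–Dee edge there is no alternate route between Nate and Dee, so the network disconnects. It is a bridge.

Yes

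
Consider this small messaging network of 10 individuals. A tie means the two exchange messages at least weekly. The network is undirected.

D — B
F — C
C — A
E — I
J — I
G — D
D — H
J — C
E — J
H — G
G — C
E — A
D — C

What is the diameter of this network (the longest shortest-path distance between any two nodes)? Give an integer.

4

Eccentricity of each node (its greatest distance to any other): A:3, B:4, C:2, D:3, E:4, F:3, G:3, H:4, I:4, J:3.
The maximum eccentricity is 4, realized for instance by the pair H–E via H – D – C – J – E. So the diameter is 4.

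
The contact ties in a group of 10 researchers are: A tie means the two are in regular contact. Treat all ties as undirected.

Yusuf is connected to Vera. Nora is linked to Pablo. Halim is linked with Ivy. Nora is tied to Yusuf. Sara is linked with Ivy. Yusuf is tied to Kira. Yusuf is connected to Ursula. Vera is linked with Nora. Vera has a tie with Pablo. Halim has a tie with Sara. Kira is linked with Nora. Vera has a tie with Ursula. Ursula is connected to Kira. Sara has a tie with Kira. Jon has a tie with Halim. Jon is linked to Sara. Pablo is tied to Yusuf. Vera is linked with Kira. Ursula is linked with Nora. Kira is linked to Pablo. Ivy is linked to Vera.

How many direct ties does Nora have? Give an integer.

5

Nora is directly tied to Kira, Pablo, Ursula, Vera, and Yusuf. That is 5 neighbors, so the degree of Nora is 5.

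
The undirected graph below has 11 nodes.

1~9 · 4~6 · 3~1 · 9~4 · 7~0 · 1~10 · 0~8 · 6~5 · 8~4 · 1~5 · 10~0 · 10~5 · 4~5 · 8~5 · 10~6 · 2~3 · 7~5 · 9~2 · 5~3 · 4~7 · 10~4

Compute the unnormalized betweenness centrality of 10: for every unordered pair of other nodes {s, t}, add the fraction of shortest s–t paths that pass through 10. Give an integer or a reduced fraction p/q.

5

Pairs whose geodesics pass through 10 — 2–0: 4/8; 1–4: 1/3; 1–6: 1/2; 1–0: 1; 4–0: 1/3; 3–0: 2/4; 9–0: 2/4; 5–0: 1/3; 6–0: 1.
All other pairs contribute 0.
Summing the contributions gives betweenness(10) = 5.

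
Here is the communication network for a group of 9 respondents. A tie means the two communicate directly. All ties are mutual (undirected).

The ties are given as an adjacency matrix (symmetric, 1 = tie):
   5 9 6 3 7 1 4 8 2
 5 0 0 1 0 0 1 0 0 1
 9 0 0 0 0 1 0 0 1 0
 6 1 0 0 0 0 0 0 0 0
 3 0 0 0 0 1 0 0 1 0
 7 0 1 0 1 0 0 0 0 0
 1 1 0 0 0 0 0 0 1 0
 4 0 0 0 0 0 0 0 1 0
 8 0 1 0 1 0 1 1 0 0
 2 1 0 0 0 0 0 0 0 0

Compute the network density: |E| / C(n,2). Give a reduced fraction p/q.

There are 9 edges and 9 nodes, so the maximum possible is C(9,2) = 36.
Density = 9/36 = 1/4.

1/4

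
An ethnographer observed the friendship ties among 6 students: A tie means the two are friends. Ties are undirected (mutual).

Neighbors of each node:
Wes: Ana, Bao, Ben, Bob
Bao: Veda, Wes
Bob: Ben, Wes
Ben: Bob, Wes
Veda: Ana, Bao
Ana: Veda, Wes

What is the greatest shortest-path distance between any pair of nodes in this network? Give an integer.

3

Eccentricity of each node (its greatest distance to any other): Ana:2, Bao:2, Ben:3, Bob:3, Veda:3, Wes:2.
The maximum eccentricity is 3, realized for instance by the pair Ben–Veda via Ben – Wes – Ana – Veda. So the diameter is 3.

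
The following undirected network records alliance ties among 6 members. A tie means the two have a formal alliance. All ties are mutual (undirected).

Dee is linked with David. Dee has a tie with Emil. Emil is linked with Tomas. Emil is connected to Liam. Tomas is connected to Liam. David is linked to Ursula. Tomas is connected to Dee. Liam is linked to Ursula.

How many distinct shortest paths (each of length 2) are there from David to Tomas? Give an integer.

1

The shortest distance is 2, and the only length-2 path is David–Dee–Tomas. So there is exactly 1 shortest path.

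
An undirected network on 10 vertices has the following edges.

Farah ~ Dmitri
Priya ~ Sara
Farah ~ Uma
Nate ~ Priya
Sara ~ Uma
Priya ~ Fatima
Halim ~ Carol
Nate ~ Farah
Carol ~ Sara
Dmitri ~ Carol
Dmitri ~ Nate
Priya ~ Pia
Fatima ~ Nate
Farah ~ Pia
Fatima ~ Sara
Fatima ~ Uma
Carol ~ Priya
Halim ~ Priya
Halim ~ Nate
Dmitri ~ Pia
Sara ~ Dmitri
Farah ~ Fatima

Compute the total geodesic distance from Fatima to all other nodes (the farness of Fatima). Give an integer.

Distances from Fatima: Carol:2, Dmitri:2, Farah:1, Halim:2, Nate:1, Pia:2, Priya:1, Sara:1, Uma:1.
Sum = 2 + 2 + 1 + 2 + 1 + 2 + 1 + 1 + 1 = 13.

13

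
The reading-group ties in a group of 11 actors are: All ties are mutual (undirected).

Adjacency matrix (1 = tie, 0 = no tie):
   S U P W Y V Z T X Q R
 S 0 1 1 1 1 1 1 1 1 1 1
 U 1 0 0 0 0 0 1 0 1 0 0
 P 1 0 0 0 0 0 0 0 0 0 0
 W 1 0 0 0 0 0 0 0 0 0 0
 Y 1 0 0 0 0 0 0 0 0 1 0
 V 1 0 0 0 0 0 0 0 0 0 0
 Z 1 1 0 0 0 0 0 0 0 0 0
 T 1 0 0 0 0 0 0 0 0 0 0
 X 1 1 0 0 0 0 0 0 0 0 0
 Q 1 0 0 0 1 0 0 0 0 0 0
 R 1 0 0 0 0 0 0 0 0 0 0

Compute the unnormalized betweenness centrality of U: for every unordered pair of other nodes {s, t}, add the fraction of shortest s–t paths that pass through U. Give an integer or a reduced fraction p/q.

1/2

Pairs whose geodesics pass through U — Z–X: 1/2.
All other pairs contribute 0.
Summing the contributions gives betweenness(U) = 1/2.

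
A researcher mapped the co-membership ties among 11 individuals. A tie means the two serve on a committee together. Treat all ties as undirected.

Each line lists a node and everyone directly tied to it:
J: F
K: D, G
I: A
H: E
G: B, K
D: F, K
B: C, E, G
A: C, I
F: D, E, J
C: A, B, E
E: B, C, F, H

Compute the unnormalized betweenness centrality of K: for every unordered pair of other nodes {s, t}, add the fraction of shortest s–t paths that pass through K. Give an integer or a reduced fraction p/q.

Pairs whose geodesics pass through K — D–B: 1/2; D–G: 1; F–G: 1/2; G–J: 1/2.
All other pairs contribute 0.
Summing the contributions gives betweenness(K) = 5/2.

5/2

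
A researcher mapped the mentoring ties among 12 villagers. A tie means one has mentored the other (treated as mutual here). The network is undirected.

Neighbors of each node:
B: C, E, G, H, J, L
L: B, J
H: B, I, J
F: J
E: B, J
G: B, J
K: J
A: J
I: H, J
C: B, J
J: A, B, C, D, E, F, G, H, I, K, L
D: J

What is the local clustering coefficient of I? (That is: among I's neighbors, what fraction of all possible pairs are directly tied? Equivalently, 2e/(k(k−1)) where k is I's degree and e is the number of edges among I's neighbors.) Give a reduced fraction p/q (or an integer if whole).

I's neighbors: H and J (k = 2).
Possible neighbor pairs: C(2,2) = 1. Edges among them: H–J → e = 1.
Clustering(I) = 1/1.

1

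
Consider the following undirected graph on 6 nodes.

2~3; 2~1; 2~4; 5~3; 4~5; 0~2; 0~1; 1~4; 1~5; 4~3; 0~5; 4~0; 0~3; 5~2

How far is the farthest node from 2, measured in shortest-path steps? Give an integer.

1

Distances from 2: 0:1, 1:1, 3:1, 4:1, 5:1.
The largest is 1 (to 5, 3, 1, 0, and 4), so the eccentricity of 2 is 1.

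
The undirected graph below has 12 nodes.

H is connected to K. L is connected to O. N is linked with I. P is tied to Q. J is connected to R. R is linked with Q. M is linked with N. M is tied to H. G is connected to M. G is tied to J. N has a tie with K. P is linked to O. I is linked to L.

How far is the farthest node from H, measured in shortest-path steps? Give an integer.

6

Distances from H: G:2, I:3, J:3, K:1, L:4, M:1, N:2, O:5, P:6, Q:5, R:4.
The largest is 6 (to P), so the eccentricity of H is 6.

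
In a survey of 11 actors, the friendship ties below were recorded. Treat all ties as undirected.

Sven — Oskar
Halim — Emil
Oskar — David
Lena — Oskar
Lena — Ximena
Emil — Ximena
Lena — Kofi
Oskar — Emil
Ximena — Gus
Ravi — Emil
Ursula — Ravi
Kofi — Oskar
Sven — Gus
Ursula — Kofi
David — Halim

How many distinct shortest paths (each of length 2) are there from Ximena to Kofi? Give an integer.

1

The shortest distance is 2, and the only length-2 path is Ximena–Lena–Kofi. So there is exactly 1 shortest path.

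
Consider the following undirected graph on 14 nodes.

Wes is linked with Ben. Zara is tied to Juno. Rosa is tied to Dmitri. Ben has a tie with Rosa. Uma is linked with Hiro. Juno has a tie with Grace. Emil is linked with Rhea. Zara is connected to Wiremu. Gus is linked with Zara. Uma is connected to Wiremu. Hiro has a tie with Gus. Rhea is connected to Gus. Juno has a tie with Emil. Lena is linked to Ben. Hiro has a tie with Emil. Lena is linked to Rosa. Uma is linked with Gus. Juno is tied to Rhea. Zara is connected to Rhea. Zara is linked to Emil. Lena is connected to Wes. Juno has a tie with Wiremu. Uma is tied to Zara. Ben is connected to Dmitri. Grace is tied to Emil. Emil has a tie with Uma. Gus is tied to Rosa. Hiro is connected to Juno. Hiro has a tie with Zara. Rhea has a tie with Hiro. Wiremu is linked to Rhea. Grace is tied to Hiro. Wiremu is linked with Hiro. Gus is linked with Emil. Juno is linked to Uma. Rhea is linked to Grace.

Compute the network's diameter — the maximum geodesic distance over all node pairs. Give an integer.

5

Eccentricity of each node (its greatest distance to any other): Ben:4, Dmitri:4, Emil:4, Grace:5, Gus:3, Hiro:4, Juno:5, Lena:4, Rhea:4, Rosa:3, Uma:4, Wes:5, Wiremu:5, Zara:4.
The maximum eccentricity is 5, realized for instance by the pair Wes–Grace via Wes – Ben – Rosa – Gus – Rhea – Grace. So the diameter is 5.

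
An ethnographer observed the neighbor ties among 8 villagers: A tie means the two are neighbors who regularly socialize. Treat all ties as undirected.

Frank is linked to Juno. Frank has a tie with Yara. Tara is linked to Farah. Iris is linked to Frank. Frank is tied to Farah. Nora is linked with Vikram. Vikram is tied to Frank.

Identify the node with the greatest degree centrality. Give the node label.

Degrees — Farah:2, Frank:5, Iris:1, Juno:1, Nora:1, Tara:1, Vikram:2, Yara:1.
The maximum is 5, attained only by Frank.

Frank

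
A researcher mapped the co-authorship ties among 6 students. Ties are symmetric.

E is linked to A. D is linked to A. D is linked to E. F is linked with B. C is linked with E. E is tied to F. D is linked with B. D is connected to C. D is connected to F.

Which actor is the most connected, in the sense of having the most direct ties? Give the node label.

Degrees — A:2, B:2, C:2, D:5, E:4, F:3.
The maximum is 5, attained only by D.

D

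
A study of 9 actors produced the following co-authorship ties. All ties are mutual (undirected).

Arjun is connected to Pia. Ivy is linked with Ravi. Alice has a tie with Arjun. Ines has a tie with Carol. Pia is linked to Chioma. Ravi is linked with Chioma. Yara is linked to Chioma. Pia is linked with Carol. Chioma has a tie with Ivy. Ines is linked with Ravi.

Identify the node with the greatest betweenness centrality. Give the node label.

Pia

Unnormalized betweenness of each node: Alice:0, Arjun:7, Carol:3, Chioma:27/2, Ines:3/2, Ivy:0, Pia:29/2, Ravi:7/2, Yara:0.
Pia has the largest value, 29/2, making it the main broker — the node through which the most shortest paths run.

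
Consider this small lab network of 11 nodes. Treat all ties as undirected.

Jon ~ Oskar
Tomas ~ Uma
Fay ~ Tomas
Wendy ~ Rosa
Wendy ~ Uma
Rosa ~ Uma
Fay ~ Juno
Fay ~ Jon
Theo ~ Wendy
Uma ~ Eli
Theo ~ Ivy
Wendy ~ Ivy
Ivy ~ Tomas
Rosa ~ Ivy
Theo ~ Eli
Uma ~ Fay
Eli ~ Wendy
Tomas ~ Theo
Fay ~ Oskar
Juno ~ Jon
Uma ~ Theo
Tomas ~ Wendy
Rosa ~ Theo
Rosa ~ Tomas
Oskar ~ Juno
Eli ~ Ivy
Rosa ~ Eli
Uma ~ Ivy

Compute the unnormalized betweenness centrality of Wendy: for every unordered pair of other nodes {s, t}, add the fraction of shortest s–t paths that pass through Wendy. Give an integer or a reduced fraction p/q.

1/5

Pairs whose geodesics pass through Wendy — Eli–Tomas: 1/5.
All other pairs contribute 0.
Summing the contributions gives betweenness(Wendy) = 1/5.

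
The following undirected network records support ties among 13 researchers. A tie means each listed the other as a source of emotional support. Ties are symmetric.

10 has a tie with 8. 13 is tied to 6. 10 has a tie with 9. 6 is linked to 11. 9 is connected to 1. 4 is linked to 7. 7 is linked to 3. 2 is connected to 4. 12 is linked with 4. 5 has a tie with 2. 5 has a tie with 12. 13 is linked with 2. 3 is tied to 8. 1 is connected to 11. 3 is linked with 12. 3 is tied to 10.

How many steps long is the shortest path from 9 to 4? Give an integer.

4

One shortest route is 9 – 10 – 3 – 12 – 4, which uses 4 edges, and at distance 3 from 9 we only reach {6, 7, 12}, which does not include 4. So d(9,4) = 4.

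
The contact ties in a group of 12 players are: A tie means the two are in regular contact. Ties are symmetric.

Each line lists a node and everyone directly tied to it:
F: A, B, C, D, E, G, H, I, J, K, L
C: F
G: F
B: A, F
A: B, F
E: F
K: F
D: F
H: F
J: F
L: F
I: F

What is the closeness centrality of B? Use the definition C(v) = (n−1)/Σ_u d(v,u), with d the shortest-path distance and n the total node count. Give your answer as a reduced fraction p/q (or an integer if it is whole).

11/20

Distances from B: A:1, C:2, D:2, E:2, F:1, G:2, H:2, I:2, J:2, K:2, L:2. Sum = 20.
n = 12, so closeness = 11/20.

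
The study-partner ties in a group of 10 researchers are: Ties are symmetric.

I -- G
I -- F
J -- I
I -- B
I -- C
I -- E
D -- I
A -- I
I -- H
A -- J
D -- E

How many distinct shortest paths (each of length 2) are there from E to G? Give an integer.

The shortest distance is 2, and the only length-2 path is E–I–G. So there is exactly 1 shortest path.

1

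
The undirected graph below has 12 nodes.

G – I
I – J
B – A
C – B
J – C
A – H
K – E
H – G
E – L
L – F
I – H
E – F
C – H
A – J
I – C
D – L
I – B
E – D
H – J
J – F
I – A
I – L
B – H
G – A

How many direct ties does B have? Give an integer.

4

B is directly tied to A, C, H, and I. That is 4 neighbors, so the degree of B is 4.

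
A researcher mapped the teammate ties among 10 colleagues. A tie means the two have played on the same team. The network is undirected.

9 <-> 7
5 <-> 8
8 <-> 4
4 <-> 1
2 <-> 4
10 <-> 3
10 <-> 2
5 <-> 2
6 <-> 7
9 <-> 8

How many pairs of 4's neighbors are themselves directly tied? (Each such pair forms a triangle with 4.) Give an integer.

4's neighbors are 1, 2, and 8, but none of them are tied to each other, so no triangle contains 4.

0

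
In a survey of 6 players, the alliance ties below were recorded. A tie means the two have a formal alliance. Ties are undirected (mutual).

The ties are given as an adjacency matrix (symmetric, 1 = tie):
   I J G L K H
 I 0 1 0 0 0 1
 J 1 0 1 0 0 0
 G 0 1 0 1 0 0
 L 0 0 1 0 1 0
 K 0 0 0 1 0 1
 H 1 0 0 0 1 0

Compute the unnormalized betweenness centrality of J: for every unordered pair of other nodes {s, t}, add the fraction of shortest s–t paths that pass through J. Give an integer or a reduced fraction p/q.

Pairs whose geodesics pass through J — I–G: 1; I–L: 1/2; G–H: 1/2.
All other pairs contribute 0.
Summing the contributions gives betweenness(J) = 2.

2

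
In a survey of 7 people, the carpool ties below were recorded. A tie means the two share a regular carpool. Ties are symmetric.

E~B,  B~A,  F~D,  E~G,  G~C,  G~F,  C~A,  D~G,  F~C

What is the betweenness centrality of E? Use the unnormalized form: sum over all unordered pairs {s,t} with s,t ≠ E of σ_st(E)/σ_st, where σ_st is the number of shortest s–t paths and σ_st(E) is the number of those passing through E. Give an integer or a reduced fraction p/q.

Pairs whose geodesics pass through E — F–B: 1/2; D–B: 1; G–B: 1.
All other pairs contribute 0.
Summing the contributions gives betweenness(E) = 5/2.

5/2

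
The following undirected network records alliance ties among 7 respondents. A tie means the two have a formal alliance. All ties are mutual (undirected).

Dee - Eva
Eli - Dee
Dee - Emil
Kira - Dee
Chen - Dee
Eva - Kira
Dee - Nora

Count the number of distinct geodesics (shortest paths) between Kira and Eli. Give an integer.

The shortest distance is 2, and the only length-2 path is Kira–Dee–Eli. So there is exactly 1 shortest path.

1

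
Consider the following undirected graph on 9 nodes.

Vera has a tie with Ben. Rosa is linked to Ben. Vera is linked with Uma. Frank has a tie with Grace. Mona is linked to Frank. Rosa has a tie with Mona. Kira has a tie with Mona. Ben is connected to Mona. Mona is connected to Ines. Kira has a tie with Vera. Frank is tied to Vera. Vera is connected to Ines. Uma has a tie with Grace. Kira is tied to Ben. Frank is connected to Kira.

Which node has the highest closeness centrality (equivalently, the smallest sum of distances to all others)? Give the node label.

Vera

Farness (sum of distances to all others) for each node — Ben:13, Frank:12, Grace:17, Ines:15, Kira:12, Mona:12, Rosa:16, Uma:16, Vera:11.
The smallest farness is 11, for Vera, so Vera has the highest closeness.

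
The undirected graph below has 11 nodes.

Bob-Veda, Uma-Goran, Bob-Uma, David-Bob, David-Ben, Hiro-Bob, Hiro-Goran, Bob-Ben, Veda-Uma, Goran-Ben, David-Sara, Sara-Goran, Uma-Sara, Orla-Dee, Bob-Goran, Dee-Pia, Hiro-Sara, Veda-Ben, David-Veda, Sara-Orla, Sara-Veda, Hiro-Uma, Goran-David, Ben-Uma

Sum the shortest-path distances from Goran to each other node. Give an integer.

17

Distances from Goran: Ben:1, Bob:1, David:1, Dee:3, Hiro:1, Orla:2, Pia:4, Sara:1, Uma:1, Veda:2.
Sum = 1 + 1 + 1 + 3 + 1 + 2 + 4 + 1 + 1 + 2 = 17.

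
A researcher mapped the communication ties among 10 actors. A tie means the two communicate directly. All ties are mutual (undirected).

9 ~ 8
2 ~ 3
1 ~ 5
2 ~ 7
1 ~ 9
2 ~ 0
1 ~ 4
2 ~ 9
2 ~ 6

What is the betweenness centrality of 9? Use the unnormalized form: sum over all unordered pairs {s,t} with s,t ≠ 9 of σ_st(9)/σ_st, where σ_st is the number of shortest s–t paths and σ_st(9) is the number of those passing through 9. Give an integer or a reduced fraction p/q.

23

Pairs whose geodesics pass through 9 — 0–1: 1; 0–4: 1; 0–5: 1; 0–8: 1; 1–2: 1; 1–7: 1; 1–3: 1; 1–8: 1; 1–6: 1; 4–2: 1; 4–7: 1; 4–3: 1; 4–8: 1; 4–6: 1 … (+9 more pairs).
All other pairs contribute 0.
Summing the contributions gives betweenness(9) = 23.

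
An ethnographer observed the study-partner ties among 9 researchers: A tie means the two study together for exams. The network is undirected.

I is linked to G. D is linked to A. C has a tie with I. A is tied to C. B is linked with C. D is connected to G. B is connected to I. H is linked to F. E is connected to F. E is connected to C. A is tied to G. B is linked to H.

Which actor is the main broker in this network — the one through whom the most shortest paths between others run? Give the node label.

C

Unnormalized betweenness of each node: A:16/3, B:35/6, C:35/3, D:0, E:25/6, F:1, G:5/2, H:11/6, I:14/3.
C has the largest value, 35/3, making it the main broker — the node through which the most shortest paths run.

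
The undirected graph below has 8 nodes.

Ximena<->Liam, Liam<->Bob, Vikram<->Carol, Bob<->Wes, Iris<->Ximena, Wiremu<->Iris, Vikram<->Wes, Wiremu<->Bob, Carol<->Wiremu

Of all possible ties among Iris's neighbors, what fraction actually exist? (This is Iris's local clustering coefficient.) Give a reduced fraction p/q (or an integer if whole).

Iris's neighbors: Wiremu and Ximena (k = 2).
Possible neighbor pairs: C(2,2) = 1. Edges among them: none → e = 0.
Clustering(Iris) = 0/1.

0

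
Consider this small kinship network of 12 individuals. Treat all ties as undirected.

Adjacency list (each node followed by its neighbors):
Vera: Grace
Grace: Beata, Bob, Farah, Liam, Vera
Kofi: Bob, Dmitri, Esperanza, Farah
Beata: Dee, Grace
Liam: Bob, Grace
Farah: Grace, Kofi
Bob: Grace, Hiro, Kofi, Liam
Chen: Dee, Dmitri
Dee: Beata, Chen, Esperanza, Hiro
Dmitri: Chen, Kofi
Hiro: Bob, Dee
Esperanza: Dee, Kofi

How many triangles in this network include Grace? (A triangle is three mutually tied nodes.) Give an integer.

Grace's neighbors: Beata, Bob, Farah, Liam, and Vera.
Neighbor pairs that are themselves tied: Grace–Bob–Liam. Each forms one triangle with Grace, for 1 in total.

1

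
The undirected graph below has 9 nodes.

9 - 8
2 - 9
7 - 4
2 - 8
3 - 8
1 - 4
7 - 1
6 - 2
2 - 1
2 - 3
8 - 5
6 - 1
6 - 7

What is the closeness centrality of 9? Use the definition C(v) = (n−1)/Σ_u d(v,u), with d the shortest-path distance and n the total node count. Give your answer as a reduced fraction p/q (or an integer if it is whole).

1/2

Distances from 9: 1:2, 2:1, 3:2, 4:3, 5:2, 6:2, 7:3, 8:1. Sum = 16.
n = 9, so closeness = 8/16 = 1/2.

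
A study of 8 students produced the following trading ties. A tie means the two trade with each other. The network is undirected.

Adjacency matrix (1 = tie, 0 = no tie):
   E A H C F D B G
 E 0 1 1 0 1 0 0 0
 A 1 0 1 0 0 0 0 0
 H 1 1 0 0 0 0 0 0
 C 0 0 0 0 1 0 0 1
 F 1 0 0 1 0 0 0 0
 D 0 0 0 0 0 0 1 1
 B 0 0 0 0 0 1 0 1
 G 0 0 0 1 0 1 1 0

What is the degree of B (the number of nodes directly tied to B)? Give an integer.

B is directly tied to D and G. That is 2 neighbors, so the degree of B is 2.

2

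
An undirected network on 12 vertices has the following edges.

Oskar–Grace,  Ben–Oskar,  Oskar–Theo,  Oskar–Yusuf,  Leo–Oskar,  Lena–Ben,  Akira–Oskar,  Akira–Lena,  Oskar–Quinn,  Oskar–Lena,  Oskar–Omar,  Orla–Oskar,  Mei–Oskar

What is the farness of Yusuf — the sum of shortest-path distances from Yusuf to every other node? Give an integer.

21

Distances from Yusuf: Akira:2, Ben:2, Grace:2, Lena:2, Leo:2, Mei:2, Omar:2, Orla:2, Oskar:1, Quinn:2, Theo:2.
Sum = 2 + 2 + 2 + 2 + 2 + 2 + 2 + 2 + 1 + 2 + 2 = 21.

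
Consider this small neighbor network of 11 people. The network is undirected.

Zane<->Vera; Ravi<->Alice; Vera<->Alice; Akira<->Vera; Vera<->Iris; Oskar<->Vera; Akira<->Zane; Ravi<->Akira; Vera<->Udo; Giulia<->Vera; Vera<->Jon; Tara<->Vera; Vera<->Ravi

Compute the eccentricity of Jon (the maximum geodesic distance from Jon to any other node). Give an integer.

2

Distances from Jon: Akira:2, Alice:2, Giulia:2, Iris:2, Oskar:2, Ravi:2, Tara:2, Udo:2, Vera:1, Zane:2.
The largest is 2 (to Alice, Iris, Ravi, Giulia, Tara, Akira, Oskar, Zane, and Udo), so the eccentricity of Jon is 2.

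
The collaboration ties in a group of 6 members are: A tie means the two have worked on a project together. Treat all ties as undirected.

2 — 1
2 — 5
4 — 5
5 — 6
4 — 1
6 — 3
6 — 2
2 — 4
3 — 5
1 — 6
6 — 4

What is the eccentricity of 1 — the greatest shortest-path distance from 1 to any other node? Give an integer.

Distances from 1: 2:1, 3:2, 4:1, 5:2, 6:1.
The largest is 2 (to 3 and 5), so the eccentricity of 1 is 2.

2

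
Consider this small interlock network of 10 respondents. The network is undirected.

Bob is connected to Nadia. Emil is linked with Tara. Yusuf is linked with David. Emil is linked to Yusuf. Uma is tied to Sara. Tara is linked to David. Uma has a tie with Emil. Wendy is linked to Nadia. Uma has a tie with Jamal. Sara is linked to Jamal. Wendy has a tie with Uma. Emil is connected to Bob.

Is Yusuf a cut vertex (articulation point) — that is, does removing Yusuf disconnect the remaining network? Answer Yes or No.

Even without Yusuf, every remaining node can still reach every other (the residual graph is connected), so Yusuf is not a cut vertex.

No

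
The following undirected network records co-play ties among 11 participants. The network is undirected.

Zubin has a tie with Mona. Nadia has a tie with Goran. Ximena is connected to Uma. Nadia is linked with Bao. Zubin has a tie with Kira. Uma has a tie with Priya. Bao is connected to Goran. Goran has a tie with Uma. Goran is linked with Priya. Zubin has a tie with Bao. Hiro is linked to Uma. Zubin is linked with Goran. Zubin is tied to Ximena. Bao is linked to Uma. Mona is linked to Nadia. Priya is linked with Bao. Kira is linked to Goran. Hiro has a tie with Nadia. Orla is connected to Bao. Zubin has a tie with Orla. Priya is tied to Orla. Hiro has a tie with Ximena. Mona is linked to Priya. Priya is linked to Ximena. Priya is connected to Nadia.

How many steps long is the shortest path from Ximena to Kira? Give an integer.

2

One shortest route is Ximena – Zubin – Kira, which uses 2 edges, and Ximena and Kira are not directly tied, so nothing shorter exists. So d(Ximena,Kira) = 2.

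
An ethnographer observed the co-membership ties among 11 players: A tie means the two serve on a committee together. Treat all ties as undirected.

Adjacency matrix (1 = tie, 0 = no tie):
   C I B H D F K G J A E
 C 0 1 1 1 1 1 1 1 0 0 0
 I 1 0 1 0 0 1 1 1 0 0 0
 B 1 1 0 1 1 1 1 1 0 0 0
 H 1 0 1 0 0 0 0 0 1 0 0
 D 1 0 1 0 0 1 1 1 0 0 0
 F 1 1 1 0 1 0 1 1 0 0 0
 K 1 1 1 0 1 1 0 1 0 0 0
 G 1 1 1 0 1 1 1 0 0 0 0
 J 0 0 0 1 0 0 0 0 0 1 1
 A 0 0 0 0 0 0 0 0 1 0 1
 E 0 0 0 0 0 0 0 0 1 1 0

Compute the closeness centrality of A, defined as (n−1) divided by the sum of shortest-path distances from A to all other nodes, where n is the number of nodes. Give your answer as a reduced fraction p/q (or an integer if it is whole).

Distances from A: B:3, C:3, D:4, E:1, F:4, G:4, H:2, I:4, J:1, K:4. Sum = 30.
n = 11, so closeness = 10/30 = 1/3.

1/3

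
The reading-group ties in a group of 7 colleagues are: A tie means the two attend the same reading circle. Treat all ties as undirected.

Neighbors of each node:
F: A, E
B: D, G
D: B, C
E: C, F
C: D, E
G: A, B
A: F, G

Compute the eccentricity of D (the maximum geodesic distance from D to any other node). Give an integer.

3

Distances from D: A:3, B:1, C:1, E:2, F:3, G:2.
The largest is 3 (to A and F), so the eccentricity of D is 3.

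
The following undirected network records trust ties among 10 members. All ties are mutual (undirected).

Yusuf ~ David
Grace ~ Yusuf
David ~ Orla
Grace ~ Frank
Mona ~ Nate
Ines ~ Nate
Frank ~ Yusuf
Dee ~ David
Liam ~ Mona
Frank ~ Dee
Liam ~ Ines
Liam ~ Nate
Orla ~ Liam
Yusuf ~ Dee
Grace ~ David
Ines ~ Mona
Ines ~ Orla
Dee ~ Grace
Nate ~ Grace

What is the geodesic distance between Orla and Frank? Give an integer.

3

One shortest route is Orla – David – Grace – Frank, which uses 3 edges, and at distance 2 from Orla we only reach {Dee, Grace, Mona, Nate, Yusuf}, which does not include Frank. So d(Orla,Frank) = 3.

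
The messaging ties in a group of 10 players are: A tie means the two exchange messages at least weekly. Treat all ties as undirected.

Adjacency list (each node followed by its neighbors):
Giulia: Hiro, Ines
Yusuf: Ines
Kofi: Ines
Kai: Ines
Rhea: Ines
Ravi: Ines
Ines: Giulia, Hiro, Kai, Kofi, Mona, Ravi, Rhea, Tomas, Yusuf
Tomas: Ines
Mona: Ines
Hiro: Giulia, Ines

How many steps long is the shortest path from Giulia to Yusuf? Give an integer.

2

One shortest route is Giulia – Ines – Yusuf, which uses 2 edges, and Giulia and Yusuf are not directly tied, so nothing shorter exists. So d(Giulia,Yusuf) = 2.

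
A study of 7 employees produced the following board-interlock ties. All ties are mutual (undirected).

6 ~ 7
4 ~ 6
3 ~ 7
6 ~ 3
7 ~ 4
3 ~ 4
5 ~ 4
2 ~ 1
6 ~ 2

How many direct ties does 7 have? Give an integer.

3

7 is directly tied to 3, 4, and 6. That is 3 neighbors, so the degree of 7 is 3.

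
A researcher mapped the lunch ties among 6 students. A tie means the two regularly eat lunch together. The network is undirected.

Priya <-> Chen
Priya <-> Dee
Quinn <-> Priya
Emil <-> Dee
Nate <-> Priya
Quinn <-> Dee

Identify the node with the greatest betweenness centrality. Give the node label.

Priya

Unnormalized betweenness of each node: Chen:0, Dee:4, Emil:0, Nate:0, Priya:7, Quinn:0.
Priya has the largest value, 7, making it the main broker — the node through which the most shortest paths run.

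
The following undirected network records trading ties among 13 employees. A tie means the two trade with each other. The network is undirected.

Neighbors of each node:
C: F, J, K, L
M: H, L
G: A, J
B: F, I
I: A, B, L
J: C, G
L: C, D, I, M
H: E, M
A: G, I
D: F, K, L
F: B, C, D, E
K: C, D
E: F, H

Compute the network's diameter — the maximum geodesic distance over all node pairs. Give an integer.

5

Eccentricity of each node (its greatest distance to any other): A:4, B:3, C:3, D:4, E:4, F:3, G:5, H:5, I:3, J:4, K:4, L:3, M:4.
The maximum eccentricity is 5, realized for instance by the pair H–G via H – M – L – I – A – G. So the diameter is 5.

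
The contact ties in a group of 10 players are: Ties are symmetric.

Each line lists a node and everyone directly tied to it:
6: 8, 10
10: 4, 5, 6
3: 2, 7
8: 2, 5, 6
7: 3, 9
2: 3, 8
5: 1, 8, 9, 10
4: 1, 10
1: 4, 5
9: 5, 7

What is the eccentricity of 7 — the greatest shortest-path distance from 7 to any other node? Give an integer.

4

Distances from 7: 1:3, 2:2, 3:1, 4:4, 5:2, 6:4, 8:3, 9:1, 10:3.
The largest is 4 (to 6 and 4), so the eccentricity of 7 is 4.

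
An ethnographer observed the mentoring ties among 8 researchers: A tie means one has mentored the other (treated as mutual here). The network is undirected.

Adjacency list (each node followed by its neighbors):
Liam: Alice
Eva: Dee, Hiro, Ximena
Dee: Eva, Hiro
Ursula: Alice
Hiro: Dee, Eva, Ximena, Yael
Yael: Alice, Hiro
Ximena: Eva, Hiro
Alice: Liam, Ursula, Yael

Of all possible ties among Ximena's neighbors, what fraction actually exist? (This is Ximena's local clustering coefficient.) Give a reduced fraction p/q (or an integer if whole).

1

Ximena's neighbors: Eva and Hiro (k = 2).
Possible neighbor pairs: C(2,2) = 1. Edges among them: Eva–Hiro → e = 1.
Clustering(Ximena) = 1/1.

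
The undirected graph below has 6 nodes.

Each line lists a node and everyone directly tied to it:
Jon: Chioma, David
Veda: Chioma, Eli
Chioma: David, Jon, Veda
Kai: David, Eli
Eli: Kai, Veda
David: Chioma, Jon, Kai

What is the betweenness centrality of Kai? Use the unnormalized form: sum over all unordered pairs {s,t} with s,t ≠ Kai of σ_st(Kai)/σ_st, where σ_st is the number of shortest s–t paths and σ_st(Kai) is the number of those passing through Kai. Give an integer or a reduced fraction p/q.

3/2

Pairs whose geodesics pass through Kai — Jon–Eli: 1/2; David–Eli: 1.
All other pairs contribute 0.
Summing the contributions gives betweenness(Kai) = 3/2.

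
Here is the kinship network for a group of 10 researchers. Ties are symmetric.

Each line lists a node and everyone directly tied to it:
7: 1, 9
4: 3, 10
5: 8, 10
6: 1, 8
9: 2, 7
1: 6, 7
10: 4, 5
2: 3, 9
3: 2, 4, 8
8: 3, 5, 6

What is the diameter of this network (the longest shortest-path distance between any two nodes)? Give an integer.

Eccentricity of each node (its greatest distance to any other): 1:4, 2:3, 3:3, 4:4, 5:4, 6:3, 7:5, 8:3, 9:4, 10:5.
The maximum eccentricity is 5, realized for instance by the pair 7–10 via 7 – 1 – 6 – 8 – 5 – 10. So the diameter is 5.

5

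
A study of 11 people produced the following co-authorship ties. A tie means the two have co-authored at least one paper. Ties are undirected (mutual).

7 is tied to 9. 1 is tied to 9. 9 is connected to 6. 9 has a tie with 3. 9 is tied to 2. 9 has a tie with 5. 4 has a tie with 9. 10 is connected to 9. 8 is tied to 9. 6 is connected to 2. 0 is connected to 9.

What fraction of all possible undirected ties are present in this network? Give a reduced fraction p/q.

1/5

There are 11 edges and 11 nodes, so the maximum possible is C(11,2) = 55.
Density = 11/55 = 1/5.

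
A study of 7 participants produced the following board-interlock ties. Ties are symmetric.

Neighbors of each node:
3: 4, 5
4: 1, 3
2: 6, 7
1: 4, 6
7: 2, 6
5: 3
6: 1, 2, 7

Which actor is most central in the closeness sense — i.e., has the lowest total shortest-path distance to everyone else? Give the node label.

1

Farness (sum of distances to all others) for each node — 1:11, 2:16, 3:15, 4:12, 5:20, 6:12, 7:16.
The smallest farness is 11, for 1, so 1 has the highest closeness.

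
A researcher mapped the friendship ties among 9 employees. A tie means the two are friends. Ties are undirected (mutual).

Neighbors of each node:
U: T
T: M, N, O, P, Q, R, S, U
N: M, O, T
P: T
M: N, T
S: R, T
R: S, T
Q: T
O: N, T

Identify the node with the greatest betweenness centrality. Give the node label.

Unnormalized betweenness of each node: M:0, N:1/2, O:0, P:0, Q:0, R:0, S:0, T:49/2, U:0.
T has the largest value, 49/2, making it the main broker — the node through which the most shortest paths run.

T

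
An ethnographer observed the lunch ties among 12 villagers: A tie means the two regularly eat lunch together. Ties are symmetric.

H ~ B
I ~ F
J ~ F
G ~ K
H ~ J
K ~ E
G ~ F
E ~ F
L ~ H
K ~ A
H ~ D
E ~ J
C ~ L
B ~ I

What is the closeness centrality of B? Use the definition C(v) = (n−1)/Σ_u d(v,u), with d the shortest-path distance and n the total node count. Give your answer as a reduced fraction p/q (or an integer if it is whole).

11/28

Distances from B: A:5, C:3, D:2, E:3, F:2, G:3, H:1, I:1, J:2, K:4, L:2. Sum = 28.
n = 12, so closeness = 11/28.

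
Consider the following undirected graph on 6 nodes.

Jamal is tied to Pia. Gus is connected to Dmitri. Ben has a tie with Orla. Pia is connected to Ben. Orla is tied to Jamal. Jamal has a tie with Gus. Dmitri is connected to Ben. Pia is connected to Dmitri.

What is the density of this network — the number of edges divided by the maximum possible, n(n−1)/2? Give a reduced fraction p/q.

8/15

There are 8 edges and 6 nodes, so the maximum possible is C(6,2) = 15.
Density = 8/15.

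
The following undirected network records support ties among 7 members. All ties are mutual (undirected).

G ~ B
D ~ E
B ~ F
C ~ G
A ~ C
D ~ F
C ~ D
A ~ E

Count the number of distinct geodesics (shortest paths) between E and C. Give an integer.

2

The shortest distance is 2. The length-2 paths are: E–D–C; E–A–C.
That gives 2 distinct shortest paths.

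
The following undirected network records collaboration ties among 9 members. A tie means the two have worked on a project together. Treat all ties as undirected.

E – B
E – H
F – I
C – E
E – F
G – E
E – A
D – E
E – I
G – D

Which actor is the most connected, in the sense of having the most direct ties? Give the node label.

E

Degrees — A:1, B:1, C:1, D:2, E:8, F:2, G:2, H:1, I:2.
The maximum is 8, attained only by E.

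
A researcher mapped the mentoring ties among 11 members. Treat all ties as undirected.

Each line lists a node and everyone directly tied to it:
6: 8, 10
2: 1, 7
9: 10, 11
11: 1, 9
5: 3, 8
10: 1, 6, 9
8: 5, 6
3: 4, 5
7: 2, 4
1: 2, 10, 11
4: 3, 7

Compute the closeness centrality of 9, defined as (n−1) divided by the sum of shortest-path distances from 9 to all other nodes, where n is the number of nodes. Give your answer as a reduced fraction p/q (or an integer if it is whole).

1/3

Distances from 9: 1:2, 2:3, 3:5, 4:5, 5:4, 6:2, 7:4, 8:3, 10:1, 11:1. Sum = 30.
n = 11, so closeness = 10/30 = 1/3.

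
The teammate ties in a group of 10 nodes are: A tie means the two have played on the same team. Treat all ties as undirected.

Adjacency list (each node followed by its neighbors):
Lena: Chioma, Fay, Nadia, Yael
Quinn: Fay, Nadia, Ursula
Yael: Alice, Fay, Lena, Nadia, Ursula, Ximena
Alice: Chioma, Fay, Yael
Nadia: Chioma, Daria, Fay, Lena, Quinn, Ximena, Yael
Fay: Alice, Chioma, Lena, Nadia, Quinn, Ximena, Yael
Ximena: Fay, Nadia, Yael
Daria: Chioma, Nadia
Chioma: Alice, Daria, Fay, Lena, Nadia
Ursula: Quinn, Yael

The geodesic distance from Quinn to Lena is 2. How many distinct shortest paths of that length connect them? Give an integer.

2

The shortest distance is 2. The length-2 paths are: Quinn–Fay–Lena; Quinn–Nadia–Lena.
That gives 2 distinct shortest paths.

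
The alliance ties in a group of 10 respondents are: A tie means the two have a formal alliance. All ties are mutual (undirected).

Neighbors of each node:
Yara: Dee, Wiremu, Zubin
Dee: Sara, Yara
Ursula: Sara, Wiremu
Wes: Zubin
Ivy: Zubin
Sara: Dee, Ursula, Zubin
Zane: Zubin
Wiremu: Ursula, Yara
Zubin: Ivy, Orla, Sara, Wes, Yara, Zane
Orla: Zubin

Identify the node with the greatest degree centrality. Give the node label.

Degrees — Dee:2, Ivy:1, Orla:1, Sara:3, Ursula:2, Wes:1, Wiremu:2, Yara:3, Zane:1, Zubin:6.
The maximum is 6, attained only by Zubin.

Zubin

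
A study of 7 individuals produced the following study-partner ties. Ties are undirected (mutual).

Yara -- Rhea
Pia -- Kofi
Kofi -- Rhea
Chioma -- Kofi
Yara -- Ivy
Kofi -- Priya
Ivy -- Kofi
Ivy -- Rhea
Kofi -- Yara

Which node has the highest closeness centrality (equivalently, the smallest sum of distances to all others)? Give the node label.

Farness (sum of distances to all others) for each node — Chioma:11, Ivy:9, Kofi:6, Pia:11, Priya:11, Rhea:9, Yara:9.
The smallest farness is 6, for Kofi, so Kofi has the highest closeness.

Kofi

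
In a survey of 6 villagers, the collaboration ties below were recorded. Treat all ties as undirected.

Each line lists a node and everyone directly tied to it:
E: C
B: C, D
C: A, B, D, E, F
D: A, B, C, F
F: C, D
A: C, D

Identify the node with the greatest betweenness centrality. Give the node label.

Unnormalized betweenness of each node: A:0, B:0, C:11/2, D:3/2, E:0, F:0.
C has the largest value, 11/2, making it the main broker — the node through which the most shortest paths run.

C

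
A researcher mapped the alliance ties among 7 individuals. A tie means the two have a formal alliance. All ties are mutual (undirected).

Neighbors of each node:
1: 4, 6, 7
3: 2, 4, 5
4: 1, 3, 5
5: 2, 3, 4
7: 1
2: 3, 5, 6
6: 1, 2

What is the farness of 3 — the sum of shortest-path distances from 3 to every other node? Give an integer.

10

Distances from 3: 1:2, 2:1, 4:1, 5:1, 6:2, 7:3.
Sum = 2 + 1 + 1 + 1 + 2 + 3 = 10.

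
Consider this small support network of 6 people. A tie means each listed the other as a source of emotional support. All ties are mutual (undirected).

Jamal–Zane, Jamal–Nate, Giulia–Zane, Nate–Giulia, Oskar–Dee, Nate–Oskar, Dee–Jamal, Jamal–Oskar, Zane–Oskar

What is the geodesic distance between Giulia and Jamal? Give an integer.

2

One shortest route is Giulia – Nate – Jamal, which uses 2 edges, and Giulia and Jamal are not directly tied, so nothing shorter exists. So d(Giulia,Jamal) = 2.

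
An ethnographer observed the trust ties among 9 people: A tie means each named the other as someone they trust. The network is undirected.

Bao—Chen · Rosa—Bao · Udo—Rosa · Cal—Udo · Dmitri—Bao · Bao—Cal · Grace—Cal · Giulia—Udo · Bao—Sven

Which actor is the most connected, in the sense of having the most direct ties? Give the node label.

Bao

Degrees — Bao:5, Cal:3, Chen:1, Dmitri:1, Giulia:1, Grace:1, Rosa:2, Sven:1, Udo:3.
The maximum is 5, attained only by Bao.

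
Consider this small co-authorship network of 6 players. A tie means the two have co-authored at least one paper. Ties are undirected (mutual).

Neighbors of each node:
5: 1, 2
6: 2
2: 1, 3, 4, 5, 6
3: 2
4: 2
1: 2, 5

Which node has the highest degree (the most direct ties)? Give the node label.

Degrees — 1:2, 2:5, 3:1, 4:1, 5:2, 6:1.
The maximum is 5, attained only by 2.

2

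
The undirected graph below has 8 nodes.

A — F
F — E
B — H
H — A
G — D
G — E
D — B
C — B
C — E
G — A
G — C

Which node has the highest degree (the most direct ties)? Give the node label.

G

Degrees — A:3, B:3, C:3, D:2, E:3, F:2, G:4, H:2.
The maximum is 4, attained only by G.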